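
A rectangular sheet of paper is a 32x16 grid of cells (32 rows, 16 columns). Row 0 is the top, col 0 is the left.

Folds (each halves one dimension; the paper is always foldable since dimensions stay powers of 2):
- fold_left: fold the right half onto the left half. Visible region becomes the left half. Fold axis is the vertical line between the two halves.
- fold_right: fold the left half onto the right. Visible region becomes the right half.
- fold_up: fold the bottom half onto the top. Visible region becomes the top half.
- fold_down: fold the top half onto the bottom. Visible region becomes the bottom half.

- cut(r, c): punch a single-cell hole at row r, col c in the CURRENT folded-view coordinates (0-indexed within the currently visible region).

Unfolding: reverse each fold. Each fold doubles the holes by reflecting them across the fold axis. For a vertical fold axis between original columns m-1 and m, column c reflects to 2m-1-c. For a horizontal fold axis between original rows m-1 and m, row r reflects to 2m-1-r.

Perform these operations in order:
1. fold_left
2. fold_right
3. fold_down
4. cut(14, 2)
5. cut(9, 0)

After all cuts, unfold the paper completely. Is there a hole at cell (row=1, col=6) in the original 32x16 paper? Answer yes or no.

Answer: yes

Derivation:
Op 1 fold_left: fold axis v@8; visible region now rows[0,32) x cols[0,8) = 32x8
Op 2 fold_right: fold axis v@4; visible region now rows[0,32) x cols[4,8) = 32x4
Op 3 fold_down: fold axis h@16; visible region now rows[16,32) x cols[4,8) = 16x4
Op 4 cut(14, 2): punch at orig (30,6); cuts so far [(30, 6)]; region rows[16,32) x cols[4,8) = 16x4
Op 5 cut(9, 0): punch at orig (25,4); cuts so far [(25, 4), (30, 6)]; region rows[16,32) x cols[4,8) = 16x4
Unfold 1 (reflect across h@16): 4 holes -> [(1, 6), (6, 4), (25, 4), (30, 6)]
Unfold 2 (reflect across v@4): 8 holes -> [(1, 1), (1, 6), (6, 3), (6, 4), (25, 3), (25, 4), (30, 1), (30, 6)]
Unfold 3 (reflect across v@8): 16 holes -> [(1, 1), (1, 6), (1, 9), (1, 14), (6, 3), (6, 4), (6, 11), (6, 12), (25, 3), (25, 4), (25, 11), (25, 12), (30, 1), (30, 6), (30, 9), (30, 14)]
Holes: [(1, 1), (1, 6), (1, 9), (1, 14), (6, 3), (6, 4), (6, 11), (6, 12), (25, 3), (25, 4), (25, 11), (25, 12), (30, 1), (30, 6), (30, 9), (30, 14)]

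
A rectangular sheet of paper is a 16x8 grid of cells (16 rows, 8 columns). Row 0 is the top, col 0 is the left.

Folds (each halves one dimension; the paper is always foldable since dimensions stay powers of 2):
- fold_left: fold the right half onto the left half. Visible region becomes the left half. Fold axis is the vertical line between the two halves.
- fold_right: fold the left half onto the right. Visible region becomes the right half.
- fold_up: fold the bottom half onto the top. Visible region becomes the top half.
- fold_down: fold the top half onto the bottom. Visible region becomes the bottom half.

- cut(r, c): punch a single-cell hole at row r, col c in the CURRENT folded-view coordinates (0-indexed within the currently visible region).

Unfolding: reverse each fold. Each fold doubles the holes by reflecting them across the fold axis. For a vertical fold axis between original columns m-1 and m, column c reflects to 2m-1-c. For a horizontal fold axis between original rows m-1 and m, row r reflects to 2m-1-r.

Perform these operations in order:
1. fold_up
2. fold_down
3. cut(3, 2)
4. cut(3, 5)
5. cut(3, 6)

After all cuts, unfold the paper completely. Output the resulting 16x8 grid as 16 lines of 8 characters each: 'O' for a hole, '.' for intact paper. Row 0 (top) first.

Answer: ..O..OO.
........
........
........
........
........
........
..O..OO.
..O..OO.
........
........
........
........
........
........
..O..OO.

Derivation:
Op 1 fold_up: fold axis h@8; visible region now rows[0,8) x cols[0,8) = 8x8
Op 2 fold_down: fold axis h@4; visible region now rows[4,8) x cols[0,8) = 4x8
Op 3 cut(3, 2): punch at orig (7,2); cuts so far [(7, 2)]; region rows[4,8) x cols[0,8) = 4x8
Op 4 cut(3, 5): punch at orig (7,5); cuts so far [(7, 2), (7, 5)]; region rows[4,8) x cols[0,8) = 4x8
Op 5 cut(3, 6): punch at orig (7,6); cuts so far [(7, 2), (7, 5), (7, 6)]; region rows[4,8) x cols[0,8) = 4x8
Unfold 1 (reflect across h@4): 6 holes -> [(0, 2), (0, 5), (0, 6), (7, 2), (7, 5), (7, 6)]
Unfold 2 (reflect across h@8): 12 holes -> [(0, 2), (0, 5), (0, 6), (7, 2), (7, 5), (7, 6), (8, 2), (8, 5), (8, 6), (15, 2), (15, 5), (15, 6)]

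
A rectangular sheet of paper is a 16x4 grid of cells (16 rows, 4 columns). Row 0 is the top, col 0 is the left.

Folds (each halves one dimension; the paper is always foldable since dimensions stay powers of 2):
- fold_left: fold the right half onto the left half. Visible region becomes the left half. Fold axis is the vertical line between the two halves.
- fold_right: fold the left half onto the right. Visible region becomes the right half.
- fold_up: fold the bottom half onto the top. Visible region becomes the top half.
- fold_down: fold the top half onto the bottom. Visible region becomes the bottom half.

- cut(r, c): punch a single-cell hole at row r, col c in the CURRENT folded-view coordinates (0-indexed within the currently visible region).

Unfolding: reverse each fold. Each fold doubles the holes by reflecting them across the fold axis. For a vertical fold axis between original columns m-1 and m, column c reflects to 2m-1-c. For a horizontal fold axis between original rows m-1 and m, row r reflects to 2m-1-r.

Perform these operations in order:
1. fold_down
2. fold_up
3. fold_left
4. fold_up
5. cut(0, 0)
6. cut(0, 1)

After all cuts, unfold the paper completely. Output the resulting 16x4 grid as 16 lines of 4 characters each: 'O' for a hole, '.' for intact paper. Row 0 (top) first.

Answer: OOOO
....
....
OOOO
OOOO
....
....
OOOO
OOOO
....
....
OOOO
OOOO
....
....
OOOO

Derivation:
Op 1 fold_down: fold axis h@8; visible region now rows[8,16) x cols[0,4) = 8x4
Op 2 fold_up: fold axis h@12; visible region now rows[8,12) x cols[0,4) = 4x4
Op 3 fold_left: fold axis v@2; visible region now rows[8,12) x cols[0,2) = 4x2
Op 4 fold_up: fold axis h@10; visible region now rows[8,10) x cols[0,2) = 2x2
Op 5 cut(0, 0): punch at orig (8,0); cuts so far [(8, 0)]; region rows[8,10) x cols[0,2) = 2x2
Op 6 cut(0, 1): punch at orig (8,1); cuts so far [(8, 0), (8, 1)]; region rows[8,10) x cols[0,2) = 2x2
Unfold 1 (reflect across h@10): 4 holes -> [(8, 0), (8, 1), (11, 0), (11, 1)]
Unfold 2 (reflect across v@2): 8 holes -> [(8, 0), (8, 1), (8, 2), (8, 3), (11, 0), (11, 1), (11, 2), (11, 3)]
Unfold 3 (reflect across h@12): 16 holes -> [(8, 0), (8, 1), (8, 2), (8, 3), (11, 0), (11, 1), (11, 2), (11, 3), (12, 0), (12, 1), (12, 2), (12, 3), (15, 0), (15, 1), (15, 2), (15, 3)]
Unfold 4 (reflect across h@8): 32 holes -> [(0, 0), (0, 1), (0, 2), (0, 3), (3, 0), (3, 1), (3, 2), (3, 3), (4, 0), (4, 1), (4, 2), (4, 3), (7, 0), (7, 1), (7, 2), (7, 3), (8, 0), (8, 1), (8, 2), (8, 3), (11, 0), (11, 1), (11, 2), (11, 3), (12, 0), (12, 1), (12, 2), (12, 3), (15, 0), (15, 1), (15, 2), (15, 3)]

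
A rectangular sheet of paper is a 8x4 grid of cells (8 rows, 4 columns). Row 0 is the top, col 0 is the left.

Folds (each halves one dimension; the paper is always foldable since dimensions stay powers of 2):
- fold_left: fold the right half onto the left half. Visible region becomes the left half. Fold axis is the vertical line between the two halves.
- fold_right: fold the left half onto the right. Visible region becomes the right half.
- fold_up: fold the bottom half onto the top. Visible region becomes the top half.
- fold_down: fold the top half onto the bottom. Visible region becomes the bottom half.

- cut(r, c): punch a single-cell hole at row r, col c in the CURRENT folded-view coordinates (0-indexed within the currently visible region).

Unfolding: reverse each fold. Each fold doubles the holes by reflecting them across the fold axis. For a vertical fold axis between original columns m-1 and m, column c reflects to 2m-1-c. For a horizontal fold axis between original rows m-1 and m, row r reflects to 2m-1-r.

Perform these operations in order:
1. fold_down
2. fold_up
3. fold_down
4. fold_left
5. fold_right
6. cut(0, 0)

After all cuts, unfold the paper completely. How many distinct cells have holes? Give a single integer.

Op 1 fold_down: fold axis h@4; visible region now rows[4,8) x cols[0,4) = 4x4
Op 2 fold_up: fold axis h@6; visible region now rows[4,6) x cols[0,4) = 2x4
Op 3 fold_down: fold axis h@5; visible region now rows[5,6) x cols[0,4) = 1x4
Op 4 fold_left: fold axis v@2; visible region now rows[5,6) x cols[0,2) = 1x2
Op 5 fold_right: fold axis v@1; visible region now rows[5,6) x cols[1,2) = 1x1
Op 6 cut(0, 0): punch at orig (5,1); cuts so far [(5, 1)]; region rows[5,6) x cols[1,2) = 1x1
Unfold 1 (reflect across v@1): 2 holes -> [(5, 0), (5, 1)]
Unfold 2 (reflect across v@2): 4 holes -> [(5, 0), (5, 1), (5, 2), (5, 3)]
Unfold 3 (reflect across h@5): 8 holes -> [(4, 0), (4, 1), (4, 2), (4, 3), (5, 0), (5, 1), (5, 2), (5, 3)]
Unfold 4 (reflect across h@6): 16 holes -> [(4, 0), (4, 1), (4, 2), (4, 3), (5, 0), (5, 1), (5, 2), (5, 3), (6, 0), (6, 1), (6, 2), (6, 3), (7, 0), (7, 1), (7, 2), (7, 3)]
Unfold 5 (reflect across h@4): 32 holes -> [(0, 0), (0, 1), (0, 2), (0, 3), (1, 0), (1, 1), (1, 2), (1, 3), (2, 0), (2, 1), (2, 2), (2, 3), (3, 0), (3, 1), (3, 2), (3, 3), (4, 0), (4, 1), (4, 2), (4, 3), (5, 0), (5, 1), (5, 2), (5, 3), (6, 0), (6, 1), (6, 2), (6, 3), (7, 0), (7, 1), (7, 2), (7, 3)]

Answer: 32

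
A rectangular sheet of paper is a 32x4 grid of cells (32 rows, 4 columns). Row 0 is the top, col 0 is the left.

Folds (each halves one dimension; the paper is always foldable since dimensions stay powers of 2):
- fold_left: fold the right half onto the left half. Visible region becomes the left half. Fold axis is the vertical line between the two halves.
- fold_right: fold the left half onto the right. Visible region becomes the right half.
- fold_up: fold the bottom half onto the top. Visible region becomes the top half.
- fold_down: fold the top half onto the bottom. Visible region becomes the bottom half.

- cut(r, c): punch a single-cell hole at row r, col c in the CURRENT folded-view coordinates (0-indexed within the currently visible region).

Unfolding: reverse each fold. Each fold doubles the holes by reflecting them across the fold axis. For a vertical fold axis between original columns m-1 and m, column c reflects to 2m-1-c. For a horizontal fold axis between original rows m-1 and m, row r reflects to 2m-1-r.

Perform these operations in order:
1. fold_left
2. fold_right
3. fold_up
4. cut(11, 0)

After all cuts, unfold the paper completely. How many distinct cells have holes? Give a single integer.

Answer: 8

Derivation:
Op 1 fold_left: fold axis v@2; visible region now rows[0,32) x cols[0,2) = 32x2
Op 2 fold_right: fold axis v@1; visible region now rows[0,32) x cols[1,2) = 32x1
Op 3 fold_up: fold axis h@16; visible region now rows[0,16) x cols[1,2) = 16x1
Op 4 cut(11, 0): punch at orig (11,1); cuts so far [(11, 1)]; region rows[0,16) x cols[1,2) = 16x1
Unfold 1 (reflect across h@16): 2 holes -> [(11, 1), (20, 1)]
Unfold 2 (reflect across v@1): 4 holes -> [(11, 0), (11, 1), (20, 0), (20, 1)]
Unfold 3 (reflect across v@2): 8 holes -> [(11, 0), (11, 1), (11, 2), (11, 3), (20, 0), (20, 1), (20, 2), (20, 3)]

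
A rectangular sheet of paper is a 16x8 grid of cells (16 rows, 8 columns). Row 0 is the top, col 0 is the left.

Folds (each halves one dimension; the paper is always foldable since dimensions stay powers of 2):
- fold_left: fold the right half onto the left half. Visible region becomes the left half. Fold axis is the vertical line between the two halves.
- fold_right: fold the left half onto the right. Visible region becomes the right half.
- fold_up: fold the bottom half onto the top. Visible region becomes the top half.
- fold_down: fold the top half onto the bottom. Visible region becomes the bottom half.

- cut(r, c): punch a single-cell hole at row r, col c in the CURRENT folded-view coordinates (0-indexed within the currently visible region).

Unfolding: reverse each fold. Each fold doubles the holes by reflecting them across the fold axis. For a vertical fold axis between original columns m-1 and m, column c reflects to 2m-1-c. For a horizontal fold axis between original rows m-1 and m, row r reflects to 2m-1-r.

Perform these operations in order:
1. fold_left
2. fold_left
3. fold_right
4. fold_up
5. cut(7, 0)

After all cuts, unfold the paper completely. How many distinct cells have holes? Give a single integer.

Op 1 fold_left: fold axis v@4; visible region now rows[0,16) x cols[0,4) = 16x4
Op 2 fold_left: fold axis v@2; visible region now rows[0,16) x cols[0,2) = 16x2
Op 3 fold_right: fold axis v@1; visible region now rows[0,16) x cols[1,2) = 16x1
Op 4 fold_up: fold axis h@8; visible region now rows[0,8) x cols[1,2) = 8x1
Op 5 cut(7, 0): punch at orig (7,1); cuts so far [(7, 1)]; region rows[0,8) x cols[1,2) = 8x1
Unfold 1 (reflect across h@8): 2 holes -> [(7, 1), (8, 1)]
Unfold 2 (reflect across v@1): 4 holes -> [(7, 0), (7, 1), (8, 0), (8, 1)]
Unfold 3 (reflect across v@2): 8 holes -> [(7, 0), (7, 1), (7, 2), (7, 3), (8, 0), (8, 1), (8, 2), (8, 3)]
Unfold 4 (reflect across v@4): 16 holes -> [(7, 0), (7, 1), (7, 2), (7, 3), (7, 4), (7, 5), (7, 6), (7, 7), (8, 0), (8, 1), (8, 2), (8, 3), (8, 4), (8, 5), (8, 6), (8, 7)]

Answer: 16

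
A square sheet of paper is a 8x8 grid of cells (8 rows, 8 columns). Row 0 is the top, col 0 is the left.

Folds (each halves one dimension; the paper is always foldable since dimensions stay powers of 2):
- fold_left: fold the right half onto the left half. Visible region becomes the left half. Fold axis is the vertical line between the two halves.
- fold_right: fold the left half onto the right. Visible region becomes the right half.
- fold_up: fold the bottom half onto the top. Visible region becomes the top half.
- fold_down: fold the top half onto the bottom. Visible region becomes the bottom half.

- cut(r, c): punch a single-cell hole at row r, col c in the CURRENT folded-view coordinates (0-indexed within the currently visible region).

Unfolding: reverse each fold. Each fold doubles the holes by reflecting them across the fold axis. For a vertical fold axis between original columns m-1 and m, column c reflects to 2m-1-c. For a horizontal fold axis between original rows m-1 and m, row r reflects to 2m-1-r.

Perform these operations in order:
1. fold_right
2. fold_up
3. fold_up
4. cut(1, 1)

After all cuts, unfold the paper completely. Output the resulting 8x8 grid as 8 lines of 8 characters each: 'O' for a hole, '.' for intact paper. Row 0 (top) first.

Op 1 fold_right: fold axis v@4; visible region now rows[0,8) x cols[4,8) = 8x4
Op 2 fold_up: fold axis h@4; visible region now rows[0,4) x cols[4,8) = 4x4
Op 3 fold_up: fold axis h@2; visible region now rows[0,2) x cols[4,8) = 2x4
Op 4 cut(1, 1): punch at orig (1,5); cuts so far [(1, 5)]; region rows[0,2) x cols[4,8) = 2x4
Unfold 1 (reflect across h@2): 2 holes -> [(1, 5), (2, 5)]
Unfold 2 (reflect across h@4): 4 holes -> [(1, 5), (2, 5), (5, 5), (6, 5)]
Unfold 3 (reflect across v@4): 8 holes -> [(1, 2), (1, 5), (2, 2), (2, 5), (5, 2), (5, 5), (6, 2), (6, 5)]

Answer: ........
..O..O..
..O..O..
........
........
..O..O..
..O..O..
........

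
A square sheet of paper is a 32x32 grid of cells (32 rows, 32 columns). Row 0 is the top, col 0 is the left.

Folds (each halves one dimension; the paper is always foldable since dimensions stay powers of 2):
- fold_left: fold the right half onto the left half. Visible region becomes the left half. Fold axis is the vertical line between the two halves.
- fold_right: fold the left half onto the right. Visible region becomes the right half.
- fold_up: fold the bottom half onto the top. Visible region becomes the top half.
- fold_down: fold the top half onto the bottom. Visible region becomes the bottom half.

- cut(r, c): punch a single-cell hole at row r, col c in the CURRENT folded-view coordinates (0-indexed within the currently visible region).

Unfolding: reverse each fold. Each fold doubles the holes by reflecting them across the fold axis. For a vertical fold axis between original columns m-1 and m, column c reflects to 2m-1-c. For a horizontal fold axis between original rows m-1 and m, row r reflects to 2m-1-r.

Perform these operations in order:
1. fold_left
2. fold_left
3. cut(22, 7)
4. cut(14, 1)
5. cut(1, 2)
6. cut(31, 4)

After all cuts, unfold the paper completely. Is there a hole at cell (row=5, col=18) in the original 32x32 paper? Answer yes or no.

Op 1 fold_left: fold axis v@16; visible region now rows[0,32) x cols[0,16) = 32x16
Op 2 fold_left: fold axis v@8; visible region now rows[0,32) x cols[0,8) = 32x8
Op 3 cut(22, 7): punch at orig (22,7); cuts so far [(22, 7)]; region rows[0,32) x cols[0,8) = 32x8
Op 4 cut(14, 1): punch at orig (14,1); cuts so far [(14, 1), (22, 7)]; region rows[0,32) x cols[0,8) = 32x8
Op 5 cut(1, 2): punch at orig (1,2); cuts so far [(1, 2), (14, 1), (22, 7)]; region rows[0,32) x cols[0,8) = 32x8
Op 6 cut(31, 4): punch at orig (31,4); cuts so far [(1, 2), (14, 1), (22, 7), (31, 4)]; region rows[0,32) x cols[0,8) = 32x8
Unfold 1 (reflect across v@8): 8 holes -> [(1, 2), (1, 13), (14, 1), (14, 14), (22, 7), (22, 8), (31, 4), (31, 11)]
Unfold 2 (reflect across v@16): 16 holes -> [(1, 2), (1, 13), (1, 18), (1, 29), (14, 1), (14, 14), (14, 17), (14, 30), (22, 7), (22, 8), (22, 23), (22, 24), (31, 4), (31, 11), (31, 20), (31, 27)]
Holes: [(1, 2), (1, 13), (1, 18), (1, 29), (14, 1), (14, 14), (14, 17), (14, 30), (22, 7), (22, 8), (22, 23), (22, 24), (31, 4), (31, 11), (31, 20), (31, 27)]

Answer: no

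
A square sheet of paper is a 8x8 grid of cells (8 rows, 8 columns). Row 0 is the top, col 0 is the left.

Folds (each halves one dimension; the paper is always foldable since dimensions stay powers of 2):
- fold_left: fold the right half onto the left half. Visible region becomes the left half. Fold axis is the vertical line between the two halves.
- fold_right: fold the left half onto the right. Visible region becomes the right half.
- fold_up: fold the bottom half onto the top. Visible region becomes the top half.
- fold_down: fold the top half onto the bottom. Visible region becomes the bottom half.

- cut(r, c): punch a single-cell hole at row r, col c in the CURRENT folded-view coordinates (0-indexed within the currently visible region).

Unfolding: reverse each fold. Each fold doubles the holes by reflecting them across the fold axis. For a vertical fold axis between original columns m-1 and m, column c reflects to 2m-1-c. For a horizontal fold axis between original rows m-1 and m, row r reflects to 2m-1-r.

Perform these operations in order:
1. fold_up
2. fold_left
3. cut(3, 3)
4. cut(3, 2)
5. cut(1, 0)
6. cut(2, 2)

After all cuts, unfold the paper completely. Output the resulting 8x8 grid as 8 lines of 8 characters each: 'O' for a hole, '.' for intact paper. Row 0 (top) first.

Answer: ........
O......O
..O..O..
..OOOO..
..OOOO..
..O..O..
O......O
........

Derivation:
Op 1 fold_up: fold axis h@4; visible region now rows[0,4) x cols[0,8) = 4x8
Op 2 fold_left: fold axis v@4; visible region now rows[0,4) x cols[0,4) = 4x4
Op 3 cut(3, 3): punch at orig (3,3); cuts so far [(3, 3)]; region rows[0,4) x cols[0,4) = 4x4
Op 4 cut(3, 2): punch at orig (3,2); cuts so far [(3, 2), (3, 3)]; region rows[0,4) x cols[0,4) = 4x4
Op 5 cut(1, 0): punch at orig (1,0); cuts so far [(1, 0), (3, 2), (3, 3)]; region rows[0,4) x cols[0,4) = 4x4
Op 6 cut(2, 2): punch at orig (2,2); cuts so far [(1, 0), (2, 2), (3, 2), (3, 3)]; region rows[0,4) x cols[0,4) = 4x4
Unfold 1 (reflect across v@4): 8 holes -> [(1, 0), (1, 7), (2, 2), (2, 5), (3, 2), (3, 3), (3, 4), (3, 5)]
Unfold 2 (reflect across h@4): 16 holes -> [(1, 0), (1, 7), (2, 2), (2, 5), (3, 2), (3, 3), (3, 4), (3, 5), (4, 2), (4, 3), (4, 4), (4, 5), (5, 2), (5, 5), (6, 0), (6, 7)]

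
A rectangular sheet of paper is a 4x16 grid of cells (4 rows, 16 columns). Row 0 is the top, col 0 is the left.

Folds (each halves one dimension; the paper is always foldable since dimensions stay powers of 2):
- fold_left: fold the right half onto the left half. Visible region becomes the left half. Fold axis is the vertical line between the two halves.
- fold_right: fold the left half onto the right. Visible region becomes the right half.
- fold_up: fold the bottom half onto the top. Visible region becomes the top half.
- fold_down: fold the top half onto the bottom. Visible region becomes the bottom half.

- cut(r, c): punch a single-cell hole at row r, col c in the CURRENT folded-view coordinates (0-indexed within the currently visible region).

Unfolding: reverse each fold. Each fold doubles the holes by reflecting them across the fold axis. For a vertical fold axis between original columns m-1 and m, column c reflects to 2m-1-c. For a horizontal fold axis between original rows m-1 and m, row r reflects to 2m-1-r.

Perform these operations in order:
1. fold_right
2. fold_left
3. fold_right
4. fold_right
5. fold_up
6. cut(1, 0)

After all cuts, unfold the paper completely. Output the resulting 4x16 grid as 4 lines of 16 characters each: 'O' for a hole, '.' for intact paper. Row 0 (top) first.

Answer: ................
OOOOOOOOOOOOOOOO
OOOOOOOOOOOOOOOO
................

Derivation:
Op 1 fold_right: fold axis v@8; visible region now rows[0,4) x cols[8,16) = 4x8
Op 2 fold_left: fold axis v@12; visible region now rows[0,4) x cols[8,12) = 4x4
Op 3 fold_right: fold axis v@10; visible region now rows[0,4) x cols[10,12) = 4x2
Op 4 fold_right: fold axis v@11; visible region now rows[0,4) x cols[11,12) = 4x1
Op 5 fold_up: fold axis h@2; visible region now rows[0,2) x cols[11,12) = 2x1
Op 6 cut(1, 0): punch at orig (1,11); cuts so far [(1, 11)]; region rows[0,2) x cols[11,12) = 2x1
Unfold 1 (reflect across h@2): 2 holes -> [(1, 11), (2, 11)]
Unfold 2 (reflect across v@11): 4 holes -> [(1, 10), (1, 11), (2, 10), (2, 11)]
Unfold 3 (reflect across v@10): 8 holes -> [(1, 8), (1, 9), (1, 10), (1, 11), (2, 8), (2, 9), (2, 10), (2, 11)]
Unfold 4 (reflect across v@12): 16 holes -> [(1, 8), (1, 9), (1, 10), (1, 11), (1, 12), (1, 13), (1, 14), (1, 15), (2, 8), (2, 9), (2, 10), (2, 11), (2, 12), (2, 13), (2, 14), (2, 15)]
Unfold 5 (reflect across v@8): 32 holes -> [(1, 0), (1, 1), (1, 2), (1, 3), (1, 4), (1, 5), (1, 6), (1, 7), (1, 8), (1, 9), (1, 10), (1, 11), (1, 12), (1, 13), (1, 14), (1, 15), (2, 0), (2, 1), (2, 2), (2, 3), (2, 4), (2, 5), (2, 6), (2, 7), (2, 8), (2, 9), (2, 10), (2, 11), (2, 12), (2, 13), (2, 14), (2, 15)]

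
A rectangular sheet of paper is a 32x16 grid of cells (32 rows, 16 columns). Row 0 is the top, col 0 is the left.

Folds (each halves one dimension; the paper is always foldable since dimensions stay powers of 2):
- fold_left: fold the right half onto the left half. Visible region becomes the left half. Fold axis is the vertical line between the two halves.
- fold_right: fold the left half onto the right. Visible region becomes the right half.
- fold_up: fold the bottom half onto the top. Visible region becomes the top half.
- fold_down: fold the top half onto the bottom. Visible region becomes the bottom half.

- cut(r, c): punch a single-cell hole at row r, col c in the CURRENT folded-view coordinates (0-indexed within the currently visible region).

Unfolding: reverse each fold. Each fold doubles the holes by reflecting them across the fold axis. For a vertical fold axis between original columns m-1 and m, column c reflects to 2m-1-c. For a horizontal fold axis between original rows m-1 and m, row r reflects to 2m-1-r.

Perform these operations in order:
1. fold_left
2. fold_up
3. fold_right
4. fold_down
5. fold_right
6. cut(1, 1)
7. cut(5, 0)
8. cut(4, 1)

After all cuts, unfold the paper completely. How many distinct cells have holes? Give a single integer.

Op 1 fold_left: fold axis v@8; visible region now rows[0,32) x cols[0,8) = 32x8
Op 2 fold_up: fold axis h@16; visible region now rows[0,16) x cols[0,8) = 16x8
Op 3 fold_right: fold axis v@4; visible region now rows[0,16) x cols[4,8) = 16x4
Op 4 fold_down: fold axis h@8; visible region now rows[8,16) x cols[4,8) = 8x4
Op 5 fold_right: fold axis v@6; visible region now rows[8,16) x cols[6,8) = 8x2
Op 6 cut(1, 1): punch at orig (9,7); cuts so far [(9, 7)]; region rows[8,16) x cols[6,8) = 8x2
Op 7 cut(5, 0): punch at orig (13,6); cuts so far [(9, 7), (13, 6)]; region rows[8,16) x cols[6,8) = 8x2
Op 8 cut(4, 1): punch at orig (12,7); cuts so far [(9, 7), (12, 7), (13, 6)]; region rows[8,16) x cols[6,8) = 8x2
Unfold 1 (reflect across v@6): 6 holes -> [(9, 4), (9, 7), (12, 4), (12, 7), (13, 5), (13, 6)]
Unfold 2 (reflect across h@8): 12 holes -> [(2, 5), (2, 6), (3, 4), (3, 7), (6, 4), (6, 7), (9, 4), (9, 7), (12, 4), (12, 7), (13, 5), (13, 6)]
Unfold 3 (reflect across v@4): 24 holes -> [(2, 1), (2, 2), (2, 5), (2, 6), (3, 0), (3, 3), (3, 4), (3, 7), (6, 0), (6, 3), (6, 4), (6, 7), (9, 0), (9, 3), (9, 4), (9, 7), (12, 0), (12, 3), (12, 4), (12, 7), (13, 1), (13, 2), (13, 5), (13, 6)]
Unfold 4 (reflect across h@16): 48 holes -> [(2, 1), (2, 2), (2, 5), (2, 6), (3, 0), (3, 3), (3, 4), (3, 7), (6, 0), (6, 3), (6, 4), (6, 7), (9, 0), (9, 3), (9, 4), (9, 7), (12, 0), (12, 3), (12, 4), (12, 7), (13, 1), (13, 2), (13, 5), (13, 6), (18, 1), (18, 2), (18, 5), (18, 6), (19, 0), (19, 3), (19, 4), (19, 7), (22, 0), (22, 3), (22, 4), (22, 7), (25, 0), (25, 3), (25, 4), (25, 7), (28, 0), (28, 3), (28, 4), (28, 7), (29, 1), (29, 2), (29, 5), (29, 6)]
Unfold 5 (reflect across v@8): 96 holes -> [(2, 1), (2, 2), (2, 5), (2, 6), (2, 9), (2, 10), (2, 13), (2, 14), (3, 0), (3, 3), (3, 4), (3, 7), (3, 8), (3, 11), (3, 12), (3, 15), (6, 0), (6, 3), (6, 4), (6, 7), (6, 8), (6, 11), (6, 12), (6, 15), (9, 0), (9, 3), (9, 4), (9, 7), (9, 8), (9, 11), (9, 12), (9, 15), (12, 0), (12, 3), (12, 4), (12, 7), (12, 8), (12, 11), (12, 12), (12, 15), (13, 1), (13, 2), (13, 5), (13, 6), (13, 9), (13, 10), (13, 13), (13, 14), (18, 1), (18, 2), (18, 5), (18, 6), (18, 9), (18, 10), (18, 13), (18, 14), (19, 0), (19, 3), (19, 4), (19, 7), (19, 8), (19, 11), (19, 12), (19, 15), (22, 0), (22, 3), (22, 4), (22, 7), (22, 8), (22, 11), (22, 12), (22, 15), (25, 0), (25, 3), (25, 4), (25, 7), (25, 8), (25, 11), (25, 12), (25, 15), (28, 0), (28, 3), (28, 4), (28, 7), (28, 8), (28, 11), (28, 12), (28, 15), (29, 1), (29, 2), (29, 5), (29, 6), (29, 9), (29, 10), (29, 13), (29, 14)]

Answer: 96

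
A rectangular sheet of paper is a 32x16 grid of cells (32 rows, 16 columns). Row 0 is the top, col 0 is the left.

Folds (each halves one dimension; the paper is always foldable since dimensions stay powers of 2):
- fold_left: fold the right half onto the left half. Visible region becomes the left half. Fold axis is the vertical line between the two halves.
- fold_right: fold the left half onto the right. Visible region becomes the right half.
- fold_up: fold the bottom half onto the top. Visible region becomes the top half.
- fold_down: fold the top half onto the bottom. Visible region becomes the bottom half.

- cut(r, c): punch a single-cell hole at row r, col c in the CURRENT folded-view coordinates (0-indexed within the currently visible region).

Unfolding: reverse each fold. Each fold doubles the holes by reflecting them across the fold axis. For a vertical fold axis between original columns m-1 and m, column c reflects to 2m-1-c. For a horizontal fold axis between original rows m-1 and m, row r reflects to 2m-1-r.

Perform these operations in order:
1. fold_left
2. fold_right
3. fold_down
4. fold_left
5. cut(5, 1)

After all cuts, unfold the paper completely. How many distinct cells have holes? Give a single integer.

Answer: 16

Derivation:
Op 1 fold_left: fold axis v@8; visible region now rows[0,32) x cols[0,8) = 32x8
Op 2 fold_right: fold axis v@4; visible region now rows[0,32) x cols[4,8) = 32x4
Op 3 fold_down: fold axis h@16; visible region now rows[16,32) x cols[4,8) = 16x4
Op 4 fold_left: fold axis v@6; visible region now rows[16,32) x cols[4,6) = 16x2
Op 5 cut(5, 1): punch at orig (21,5); cuts so far [(21, 5)]; region rows[16,32) x cols[4,6) = 16x2
Unfold 1 (reflect across v@6): 2 holes -> [(21, 5), (21, 6)]
Unfold 2 (reflect across h@16): 4 holes -> [(10, 5), (10, 6), (21, 5), (21, 6)]
Unfold 3 (reflect across v@4): 8 holes -> [(10, 1), (10, 2), (10, 5), (10, 6), (21, 1), (21, 2), (21, 5), (21, 6)]
Unfold 4 (reflect across v@8): 16 holes -> [(10, 1), (10, 2), (10, 5), (10, 6), (10, 9), (10, 10), (10, 13), (10, 14), (21, 1), (21, 2), (21, 5), (21, 6), (21, 9), (21, 10), (21, 13), (21, 14)]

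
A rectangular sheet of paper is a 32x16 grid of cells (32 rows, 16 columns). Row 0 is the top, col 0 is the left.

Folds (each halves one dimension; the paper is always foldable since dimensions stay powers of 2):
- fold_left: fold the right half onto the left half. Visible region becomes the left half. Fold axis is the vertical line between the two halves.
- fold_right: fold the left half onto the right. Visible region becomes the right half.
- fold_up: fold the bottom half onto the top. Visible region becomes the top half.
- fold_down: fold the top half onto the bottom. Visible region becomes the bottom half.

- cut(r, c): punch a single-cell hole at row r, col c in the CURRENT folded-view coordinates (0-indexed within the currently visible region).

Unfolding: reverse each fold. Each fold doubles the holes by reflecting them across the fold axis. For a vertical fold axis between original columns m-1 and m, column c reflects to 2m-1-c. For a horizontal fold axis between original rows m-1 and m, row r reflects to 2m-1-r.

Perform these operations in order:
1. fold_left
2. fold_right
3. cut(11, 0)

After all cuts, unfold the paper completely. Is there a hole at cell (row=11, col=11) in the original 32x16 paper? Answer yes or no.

Answer: yes

Derivation:
Op 1 fold_left: fold axis v@8; visible region now rows[0,32) x cols[0,8) = 32x8
Op 2 fold_right: fold axis v@4; visible region now rows[0,32) x cols[4,8) = 32x4
Op 3 cut(11, 0): punch at orig (11,4); cuts so far [(11, 4)]; region rows[0,32) x cols[4,8) = 32x4
Unfold 1 (reflect across v@4): 2 holes -> [(11, 3), (11, 4)]
Unfold 2 (reflect across v@8): 4 holes -> [(11, 3), (11, 4), (11, 11), (11, 12)]
Holes: [(11, 3), (11, 4), (11, 11), (11, 12)]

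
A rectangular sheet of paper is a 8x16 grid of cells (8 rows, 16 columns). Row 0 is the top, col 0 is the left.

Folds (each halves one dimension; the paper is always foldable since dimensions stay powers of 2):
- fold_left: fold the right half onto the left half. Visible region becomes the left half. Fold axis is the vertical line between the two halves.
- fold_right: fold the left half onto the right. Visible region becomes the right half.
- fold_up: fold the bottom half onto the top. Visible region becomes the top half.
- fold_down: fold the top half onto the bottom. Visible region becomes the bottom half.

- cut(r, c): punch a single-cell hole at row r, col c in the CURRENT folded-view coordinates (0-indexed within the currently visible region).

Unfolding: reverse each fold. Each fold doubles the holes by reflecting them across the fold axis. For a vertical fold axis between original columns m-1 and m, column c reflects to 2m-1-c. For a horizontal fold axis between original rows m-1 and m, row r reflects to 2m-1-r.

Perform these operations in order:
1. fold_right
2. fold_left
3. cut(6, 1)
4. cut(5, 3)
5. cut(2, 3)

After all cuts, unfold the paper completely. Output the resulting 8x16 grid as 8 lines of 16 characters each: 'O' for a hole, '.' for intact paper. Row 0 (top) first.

Op 1 fold_right: fold axis v@8; visible region now rows[0,8) x cols[8,16) = 8x8
Op 2 fold_left: fold axis v@12; visible region now rows[0,8) x cols[8,12) = 8x4
Op 3 cut(6, 1): punch at orig (6,9); cuts so far [(6, 9)]; region rows[0,8) x cols[8,12) = 8x4
Op 4 cut(5, 3): punch at orig (5,11); cuts so far [(5, 11), (6, 9)]; region rows[0,8) x cols[8,12) = 8x4
Op 5 cut(2, 3): punch at orig (2,11); cuts so far [(2, 11), (5, 11), (6, 9)]; region rows[0,8) x cols[8,12) = 8x4
Unfold 1 (reflect across v@12): 6 holes -> [(2, 11), (2, 12), (5, 11), (5, 12), (6, 9), (6, 14)]
Unfold 2 (reflect across v@8): 12 holes -> [(2, 3), (2, 4), (2, 11), (2, 12), (5, 3), (5, 4), (5, 11), (5, 12), (6, 1), (6, 6), (6, 9), (6, 14)]

Answer: ................
................
...OO......OO...
................
................
...OO......OO...
.O....O..O....O.
................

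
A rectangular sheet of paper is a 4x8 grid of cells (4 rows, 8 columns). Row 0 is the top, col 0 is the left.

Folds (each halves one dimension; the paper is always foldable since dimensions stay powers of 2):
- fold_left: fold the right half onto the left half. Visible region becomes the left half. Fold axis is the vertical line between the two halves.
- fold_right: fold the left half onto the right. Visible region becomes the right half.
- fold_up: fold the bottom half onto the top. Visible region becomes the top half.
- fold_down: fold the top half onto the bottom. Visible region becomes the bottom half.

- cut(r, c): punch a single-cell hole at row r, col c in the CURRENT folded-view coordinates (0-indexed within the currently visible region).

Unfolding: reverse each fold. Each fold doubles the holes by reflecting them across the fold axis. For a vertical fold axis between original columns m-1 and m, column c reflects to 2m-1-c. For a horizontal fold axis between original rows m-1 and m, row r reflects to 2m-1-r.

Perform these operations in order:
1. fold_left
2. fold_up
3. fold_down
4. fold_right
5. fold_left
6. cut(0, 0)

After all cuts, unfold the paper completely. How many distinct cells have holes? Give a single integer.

Answer: 32

Derivation:
Op 1 fold_left: fold axis v@4; visible region now rows[0,4) x cols[0,4) = 4x4
Op 2 fold_up: fold axis h@2; visible region now rows[0,2) x cols[0,4) = 2x4
Op 3 fold_down: fold axis h@1; visible region now rows[1,2) x cols[0,4) = 1x4
Op 4 fold_right: fold axis v@2; visible region now rows[1,2) x cols[2,4) = 1x2
Op 5 fold_left: fold axis v@3; visible region now rows[1,2) x cols[2,3) = 1x1
Op 6 cut(0, 0): punch at orig (1,2); cuts so far [(1, 2)]; region rows[1,2) x cols[2,3) = 1x1
Unfold 1 (reflect across v@3): 2 holes -> [(1, 2), (1, 3)]
Unfold 2 (reflect across v@2): 4 holes -> [(1, 0), (1, 1), (1, 2), (1, 3)]
Unfold 3 (reflect across h@1): 8 holes -> [(0, 0), (0, 1), (0, 2), (0, 3), (1, 0), (1, 1), (1, 2), (1, 3)]
Unfold 4 (reflect across h@2): 16 holes -> [(0, 0), (0, 1), (0, 2), (0, 3), (1, 0), (1, 1), (1, 2), (1, 3), (2, 0), (2, 1), (2, 2), (2, 3), (3, 0), (3, 1), (3, 2), (3, 3)]
Unfold 5 (reflect across v@4): 32 holes -> [(0, 0), (0, 1), (0, 2), (0, 3), (0, 4), (0, 5), (0, 6), (0, 7), (1, 0), (1, 1), (1, 2), (1, 3), (1, 4), (1, 5), (1, 6), (1, 7), (2, 0), (2, 1), (2, 2), (2, 3), (2, 4), (2, 5), (2, 6), (2, 7), (3, 0), (3, 1), (3, 2), (3, 3), (3, 4), (3, 5), (3, 6), (3, 7)]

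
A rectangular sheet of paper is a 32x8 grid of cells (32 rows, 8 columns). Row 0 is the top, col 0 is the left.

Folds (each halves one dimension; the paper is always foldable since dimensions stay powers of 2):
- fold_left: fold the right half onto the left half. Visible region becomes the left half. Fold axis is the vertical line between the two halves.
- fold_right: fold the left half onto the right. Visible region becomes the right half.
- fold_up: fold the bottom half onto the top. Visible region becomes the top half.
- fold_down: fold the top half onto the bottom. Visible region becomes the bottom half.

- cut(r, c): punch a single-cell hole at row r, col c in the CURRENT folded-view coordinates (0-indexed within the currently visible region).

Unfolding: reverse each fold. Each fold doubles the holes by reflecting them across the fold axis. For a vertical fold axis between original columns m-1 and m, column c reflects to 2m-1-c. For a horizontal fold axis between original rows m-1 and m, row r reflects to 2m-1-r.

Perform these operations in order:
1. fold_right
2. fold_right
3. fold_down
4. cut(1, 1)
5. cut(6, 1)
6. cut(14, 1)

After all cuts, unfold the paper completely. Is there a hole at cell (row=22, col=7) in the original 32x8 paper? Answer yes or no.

Op 1 fold_right: fold axis v@4; visible region now rows[0,32) x cols[4,8) = 32x4
Op 2 fold_right: fold axis v@6; visible region now rows[0,32) x cols[6,8) = 32x2
Op 3 fold_down: fold axis h@16; visible region now rows[16,32) x cols[6,8) = 16x2
Op 4 cut(1, 1): punch at orig (17,7); cuts so far [(17, 7)]; region rows[16,32) x cols[6,8) = 16x2
Op 5 cut(6, 1): punch at orig (22,7); cuts so far [(17, 7), (22, 7)]; region rows[16,32) x cols[6,8) = 16x2
Op 6 cut(14, 1): punch at orig (30,7); cuts so far [(17, 7), (22, 7), (30, 7)]; region rows[16,32) x cols[6,8) = 16x2
Unfold 1 (reflect across h@16): 6 holes -> [(1, 7), (9, 7), (14, 7), (17, 7), (22, 7), (30, 7)]
Unfold 2 (reflect across v@6): 12 holes -> [(1, 4), (1, 7), (9, 4), (9, 7), (14, 4), (14, 7), (17, 4), (17, 7), (22, 4), (22, 7), (30, 4), (30, 7)]
Unfold 3 (reflect across v@4): 24 holes -> [(1, 0), (1, 3), (1, 4), (1, 7), (9, 0), (9, 3), (9, 4), (9, 7), (14, 0), (14, 3), (14, 4), (14, 7), (17, 0), (17, 3), (17, 4), (17, 7), (22, 0), (22, 3), (22, 4), (22, 7), (30, 0), (30, 3), (30, 4), (30, 7)]
Holes: [(1, 0), (1, 3), (1, 4), (1, 7), (9, 0), (9, 3), (9, 4), (9, 7), (14, 0), (14, 3), (14, 4), (14, 7), (17, 0), (17, 3), (17, 4), (17, 7), (22, 0), (22, 3), (22, 4), (22, 7), (30, 0), (30, 3), (30, 4), (30, 7)]

Answer: yes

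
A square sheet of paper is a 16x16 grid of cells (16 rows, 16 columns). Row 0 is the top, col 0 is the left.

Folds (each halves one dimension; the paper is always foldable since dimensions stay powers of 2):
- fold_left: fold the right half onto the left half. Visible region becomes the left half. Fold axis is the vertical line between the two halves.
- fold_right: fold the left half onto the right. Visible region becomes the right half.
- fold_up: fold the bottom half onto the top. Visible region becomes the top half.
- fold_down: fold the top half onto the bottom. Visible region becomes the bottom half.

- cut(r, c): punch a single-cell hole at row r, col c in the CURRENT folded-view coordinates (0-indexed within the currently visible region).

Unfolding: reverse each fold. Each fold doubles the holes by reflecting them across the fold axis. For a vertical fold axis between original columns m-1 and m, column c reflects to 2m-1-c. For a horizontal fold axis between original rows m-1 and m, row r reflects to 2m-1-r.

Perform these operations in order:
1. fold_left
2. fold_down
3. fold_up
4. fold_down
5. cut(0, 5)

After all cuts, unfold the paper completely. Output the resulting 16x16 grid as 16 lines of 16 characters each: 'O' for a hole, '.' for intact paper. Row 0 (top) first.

Answer: ................
.....O....O.....
.....O....O.....
................
................
.....O....O.....
.....O....O.....
................
................
.....O....O.....
.....O....O.....
................
................
.....O....O.....
.....O....O.....
................

Derivation:
Op 1 fold_left: fold axis v@8; visible region now rows[0,16) x cols[0,8) = 16x8
Op 2 fold_down: fold axis h@8; visible region now rows[8,16) x cols[0,8) = 8x8
Op 3 fold_up: fold axis h@12; visible region now rows[8,12) x cols[0,8) = 4x8
Op 4 fold_down: fold axis h@10; visible region now rows[10,12) x cols[0,8) = 2x8
Op 5 cut(0, 5): punch at orig (10,5); cuts so far [(10, 5)]; region rows[10,12) x cols[0,8) = 2x8
Unfold 1 (reflect across h@10): 2 holes -> [(9, 5), (10, 5)]
Unfold 2 (reflect across h@12): 4 holes -> [(9, 5), (10, 5), (13, 5), (14, 5)]
Unfold 3 (reflect across h@8): 8 holes -> [(1, 5), (2, 5), (5, 5), (6, 5), (9, 5), (10, 5), (13, 5), (14, 5)]
Unfold 4 (reflect across v@8): 16 holes -> [(1, 5), (1, 10), (2, 5), (2, 10), (5, 5), (5, 10), (6, 5), (6, 10), (9, 5), (9, 10), (10, 5), (10, 10), (13, 5), (13, 10), (14, 5), (14, 10)]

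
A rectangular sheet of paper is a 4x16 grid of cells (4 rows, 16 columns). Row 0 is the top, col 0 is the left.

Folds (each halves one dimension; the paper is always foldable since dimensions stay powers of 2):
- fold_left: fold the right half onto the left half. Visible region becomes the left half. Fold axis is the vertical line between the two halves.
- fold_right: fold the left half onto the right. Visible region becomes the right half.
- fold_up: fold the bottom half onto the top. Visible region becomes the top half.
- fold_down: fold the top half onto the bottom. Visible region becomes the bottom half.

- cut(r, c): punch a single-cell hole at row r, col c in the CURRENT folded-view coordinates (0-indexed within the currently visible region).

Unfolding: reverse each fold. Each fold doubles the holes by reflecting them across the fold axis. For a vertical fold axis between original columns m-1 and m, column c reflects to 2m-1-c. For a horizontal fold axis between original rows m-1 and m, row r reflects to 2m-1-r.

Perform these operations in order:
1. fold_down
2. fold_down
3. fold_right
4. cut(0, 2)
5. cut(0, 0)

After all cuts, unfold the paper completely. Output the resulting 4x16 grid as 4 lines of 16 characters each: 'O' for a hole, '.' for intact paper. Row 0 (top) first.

Op 1 fold_down: fold axis h@2; visible region now rows[2,4) x cols[0,16) = 2x16
Op 2 fold_down: fold axis h@3; visible region now rows[3,4) x cols[0,16) = 1x16
Op 3 fold_right: fold axis v@8; visible region now rows[3,4) x cols[8,16) = 1x8
Op 4 cut(0, 2): punch at orig (3,10); cuts so far [(3, 10)]; region rows[3,4) x cols[8,16) = 1x8
Op 5 cut(0, 0): punch at orig (3,8); cuts so far [(3, 8), (3, 10)]; region rows[3,4) x cols[8,16) = 1x8
Unfold 1 (reflect across v@8): 4 holes -> [(3, 5), (3, 7), (3, 8), (3, 10)]
Unfold 2 (reflect across h@3): 8 holes -> [(2, 5), (2, 7), (2, 8), (2, 10), (3, 5), (3, 7), (3, 8), (3, 10)]
Unfold 3 (reflect across h@2): 16 holes -> [(0, 5), (0, 7), (0, 8), (0, 10), (1, 5), (1, 7), (1, 8), (1, 10), (2, 5), (2, 7), (2, 8), (2, 10), (3, 5), (3, 7), (3, 8), (3, 10)]

Answer: .....O.OO.O.....
.....O.OO.O.....
.....O.OO.O.....
.....O.OO.O.....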